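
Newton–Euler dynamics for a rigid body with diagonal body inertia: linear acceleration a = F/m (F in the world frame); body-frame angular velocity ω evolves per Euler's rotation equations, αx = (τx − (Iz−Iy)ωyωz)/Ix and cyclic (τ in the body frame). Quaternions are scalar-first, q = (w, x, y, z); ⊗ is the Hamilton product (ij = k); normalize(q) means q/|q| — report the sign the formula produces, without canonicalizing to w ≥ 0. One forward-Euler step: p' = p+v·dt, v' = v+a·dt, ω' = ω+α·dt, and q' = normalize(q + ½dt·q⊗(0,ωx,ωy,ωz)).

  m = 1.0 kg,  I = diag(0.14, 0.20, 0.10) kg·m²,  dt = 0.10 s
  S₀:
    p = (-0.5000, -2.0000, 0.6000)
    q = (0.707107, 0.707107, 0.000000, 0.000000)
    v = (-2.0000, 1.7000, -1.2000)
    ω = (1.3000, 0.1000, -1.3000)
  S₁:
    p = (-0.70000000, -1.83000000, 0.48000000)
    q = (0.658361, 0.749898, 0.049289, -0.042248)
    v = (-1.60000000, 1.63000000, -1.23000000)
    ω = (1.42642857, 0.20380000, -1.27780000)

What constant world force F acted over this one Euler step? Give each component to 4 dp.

v₁ − v₀ = (0.40000000, -0.07000000, -0.03000000)
F = m·Δv/dt = (4.0000, -0.7000, -0.3000)

F = (4.0000, -0.7000, -0.3000)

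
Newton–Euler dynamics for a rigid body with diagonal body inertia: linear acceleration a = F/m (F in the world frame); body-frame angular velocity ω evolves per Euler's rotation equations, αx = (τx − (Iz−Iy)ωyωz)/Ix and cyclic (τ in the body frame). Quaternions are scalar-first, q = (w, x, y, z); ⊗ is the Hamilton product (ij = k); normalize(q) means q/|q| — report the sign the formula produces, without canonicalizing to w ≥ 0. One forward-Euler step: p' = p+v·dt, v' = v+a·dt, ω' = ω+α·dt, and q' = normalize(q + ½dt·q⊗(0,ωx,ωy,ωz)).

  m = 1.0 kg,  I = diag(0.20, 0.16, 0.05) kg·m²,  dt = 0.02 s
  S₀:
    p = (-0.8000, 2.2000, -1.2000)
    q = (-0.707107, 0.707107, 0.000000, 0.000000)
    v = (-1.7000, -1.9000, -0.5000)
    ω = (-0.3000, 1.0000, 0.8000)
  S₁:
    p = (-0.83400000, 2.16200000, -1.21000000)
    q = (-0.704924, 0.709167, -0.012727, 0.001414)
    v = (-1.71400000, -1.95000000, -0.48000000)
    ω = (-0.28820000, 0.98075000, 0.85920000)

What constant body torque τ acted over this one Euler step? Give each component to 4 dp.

ω₁ − ω₀ = (0.01180000, -0.01925000, 0.05920000)
precession coupling = (-0.0880, -0.0360, 0.0120)
τ = I·(Δω/dt) + ω₀×(Iω₀) = (0.0300, -0.1900, 0.1600)

τ = (0.0300, -0.1900, 0.1600)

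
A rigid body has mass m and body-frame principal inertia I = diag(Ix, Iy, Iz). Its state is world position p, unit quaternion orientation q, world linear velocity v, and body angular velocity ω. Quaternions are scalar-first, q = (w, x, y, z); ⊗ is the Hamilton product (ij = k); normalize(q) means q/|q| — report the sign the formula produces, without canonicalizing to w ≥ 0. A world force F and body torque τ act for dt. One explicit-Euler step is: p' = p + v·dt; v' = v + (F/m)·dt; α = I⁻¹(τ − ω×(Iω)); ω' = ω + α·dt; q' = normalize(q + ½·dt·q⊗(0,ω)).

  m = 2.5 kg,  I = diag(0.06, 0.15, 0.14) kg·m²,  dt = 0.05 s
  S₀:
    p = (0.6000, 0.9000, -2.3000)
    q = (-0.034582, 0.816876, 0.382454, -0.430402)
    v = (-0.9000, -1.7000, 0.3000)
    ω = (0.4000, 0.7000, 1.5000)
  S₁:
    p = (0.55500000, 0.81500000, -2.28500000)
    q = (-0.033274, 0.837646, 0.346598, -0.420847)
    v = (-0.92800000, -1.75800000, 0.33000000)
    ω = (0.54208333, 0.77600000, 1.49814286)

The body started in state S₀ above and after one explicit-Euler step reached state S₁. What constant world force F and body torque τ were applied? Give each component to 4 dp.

velocity change Δv = (-0.02800000, -0.05800000, 0.03000000)
F = m·Δv/dt = (-1.4000, -2.9000, 1.5000)
ω₁ − ω₀ = (0.14208333, 0.07600000, -0.00185714)
applied torque τ = (0.1600, 0.1800, 0.0200)

F = (-1.4000, -2.9000, 1.5000)
τ = (0.1600, 0.1800, 0.0200)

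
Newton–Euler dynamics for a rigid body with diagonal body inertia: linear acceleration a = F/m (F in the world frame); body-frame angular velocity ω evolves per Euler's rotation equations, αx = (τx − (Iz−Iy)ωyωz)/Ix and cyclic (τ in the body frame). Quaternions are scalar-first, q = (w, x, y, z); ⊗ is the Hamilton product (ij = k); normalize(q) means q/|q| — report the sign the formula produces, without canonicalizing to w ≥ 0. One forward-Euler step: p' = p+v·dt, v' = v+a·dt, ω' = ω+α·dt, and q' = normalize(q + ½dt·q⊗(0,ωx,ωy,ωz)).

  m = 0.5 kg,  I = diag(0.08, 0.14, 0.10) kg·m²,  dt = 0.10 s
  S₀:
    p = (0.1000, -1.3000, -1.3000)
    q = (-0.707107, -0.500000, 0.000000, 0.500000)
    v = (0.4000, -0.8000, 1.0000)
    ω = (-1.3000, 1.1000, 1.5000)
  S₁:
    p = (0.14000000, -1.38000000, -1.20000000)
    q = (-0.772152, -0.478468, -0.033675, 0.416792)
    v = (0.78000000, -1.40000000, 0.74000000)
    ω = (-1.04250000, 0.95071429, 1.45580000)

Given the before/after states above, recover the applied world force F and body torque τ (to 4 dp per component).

F = (1.9000, -3.0000, -1.3000)
τ = (0.1400, -0.1700, -0.1300)

v₁ − v₀ = (0.38000000, -0.60000000, -0.26000000)
F = m·Δv/dt = (1.9000, -3.0000, -1.3000)
ω₁ − ω₀ = (0.25750000, -0.14928571, -0.04420000)
precession coupling = (-0.0660, 0.0390, -0.0858)
τ = I·(Δω/dt) + ω₀×(Iω₀) = (0.1400, -0.1700, -0.1300)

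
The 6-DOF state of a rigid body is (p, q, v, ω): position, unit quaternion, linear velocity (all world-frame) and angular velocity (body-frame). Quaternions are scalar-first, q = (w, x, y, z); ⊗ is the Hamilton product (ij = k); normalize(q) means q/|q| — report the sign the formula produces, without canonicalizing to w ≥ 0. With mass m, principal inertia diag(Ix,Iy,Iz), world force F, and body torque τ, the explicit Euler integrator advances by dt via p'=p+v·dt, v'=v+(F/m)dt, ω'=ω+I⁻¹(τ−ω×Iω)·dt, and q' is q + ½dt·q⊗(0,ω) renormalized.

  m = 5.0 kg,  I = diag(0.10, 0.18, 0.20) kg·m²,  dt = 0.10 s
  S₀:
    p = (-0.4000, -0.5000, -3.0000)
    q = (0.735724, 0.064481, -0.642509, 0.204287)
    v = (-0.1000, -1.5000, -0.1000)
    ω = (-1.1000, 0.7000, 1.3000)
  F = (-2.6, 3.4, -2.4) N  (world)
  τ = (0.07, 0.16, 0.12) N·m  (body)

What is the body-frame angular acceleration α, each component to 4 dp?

α = (0.5180, 0.0944, 0.9080)

gyro term ω×Iω = (0.0182, 0.1430, -0.0616)
(τ − ω×Iω)/I = (0.5180, 0.0944, 0.9080)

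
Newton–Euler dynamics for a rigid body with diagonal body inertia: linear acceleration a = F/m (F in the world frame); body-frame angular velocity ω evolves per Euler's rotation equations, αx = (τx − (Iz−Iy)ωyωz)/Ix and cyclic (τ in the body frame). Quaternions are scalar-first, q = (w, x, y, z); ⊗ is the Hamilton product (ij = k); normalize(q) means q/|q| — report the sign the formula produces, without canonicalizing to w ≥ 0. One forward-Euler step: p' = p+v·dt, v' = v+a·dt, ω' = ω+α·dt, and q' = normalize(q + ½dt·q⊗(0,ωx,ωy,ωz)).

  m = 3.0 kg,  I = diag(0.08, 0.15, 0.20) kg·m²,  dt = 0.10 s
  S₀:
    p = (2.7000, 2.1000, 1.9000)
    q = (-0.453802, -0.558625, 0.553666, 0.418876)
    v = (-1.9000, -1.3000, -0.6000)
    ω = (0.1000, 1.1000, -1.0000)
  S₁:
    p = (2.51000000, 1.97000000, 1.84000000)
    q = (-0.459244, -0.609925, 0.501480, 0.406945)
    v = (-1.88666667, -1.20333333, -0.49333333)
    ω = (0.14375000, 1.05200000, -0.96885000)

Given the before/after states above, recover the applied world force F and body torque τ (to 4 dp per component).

velocity change Δv = (0.01333333, 0.09666667, 0.10666667)
applied force F = (0.4000, 2.9000, 3.2000)
rate change Δω = (0.04375000, -0.04800000, 0.03115000)
I·α + gyro = (-0.0200, -0.0600, 0.0700)

F = (0.4000, 2.9000, 3.2000)
τ = (-0.0200, -0.0600, 0.0700)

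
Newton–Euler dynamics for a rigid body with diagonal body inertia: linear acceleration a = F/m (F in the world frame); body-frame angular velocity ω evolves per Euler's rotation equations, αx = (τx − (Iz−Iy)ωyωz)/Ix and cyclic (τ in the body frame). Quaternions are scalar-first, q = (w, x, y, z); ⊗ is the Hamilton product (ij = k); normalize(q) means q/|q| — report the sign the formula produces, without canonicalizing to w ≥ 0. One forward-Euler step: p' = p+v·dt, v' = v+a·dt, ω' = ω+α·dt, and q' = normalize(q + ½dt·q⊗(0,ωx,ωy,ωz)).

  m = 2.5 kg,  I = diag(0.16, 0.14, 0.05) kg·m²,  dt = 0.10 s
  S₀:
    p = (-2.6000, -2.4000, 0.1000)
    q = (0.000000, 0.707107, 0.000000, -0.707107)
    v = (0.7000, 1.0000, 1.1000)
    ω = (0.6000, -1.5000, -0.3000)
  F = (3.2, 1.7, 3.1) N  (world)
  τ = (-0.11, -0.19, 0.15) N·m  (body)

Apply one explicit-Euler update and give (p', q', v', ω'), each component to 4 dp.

p' = (-2.5300, -2.3000, 0.2100)
q' = (-0.0317, 0.6519, -0.0106, -0.7576)
v' = (0.8280, 1.0680, 1.2240)
ω' = (0.5566, -1.6216, -0.0360)

angular accel α = (-0.4344, -1.2157, 2.6400)
ω' = ω + α·dt = (0.5566, -1.6216, -0.0360)
Hamilton product q⊗(0,ω) = (-0.6363963, -1.0606605, -0.2121321, -1.0606605)
q' = normalize(q + ½dt·q⊗(0,ω)) = (-0.0317, 0.6519, -0.0106, -0.7576)
a = (1.2800, 0.6800, 1.2400)
p + v·dt = (-2.5300, -2.3000, 0.2100)
new velocity v' = (0.8280, 1.0680, 1.2240)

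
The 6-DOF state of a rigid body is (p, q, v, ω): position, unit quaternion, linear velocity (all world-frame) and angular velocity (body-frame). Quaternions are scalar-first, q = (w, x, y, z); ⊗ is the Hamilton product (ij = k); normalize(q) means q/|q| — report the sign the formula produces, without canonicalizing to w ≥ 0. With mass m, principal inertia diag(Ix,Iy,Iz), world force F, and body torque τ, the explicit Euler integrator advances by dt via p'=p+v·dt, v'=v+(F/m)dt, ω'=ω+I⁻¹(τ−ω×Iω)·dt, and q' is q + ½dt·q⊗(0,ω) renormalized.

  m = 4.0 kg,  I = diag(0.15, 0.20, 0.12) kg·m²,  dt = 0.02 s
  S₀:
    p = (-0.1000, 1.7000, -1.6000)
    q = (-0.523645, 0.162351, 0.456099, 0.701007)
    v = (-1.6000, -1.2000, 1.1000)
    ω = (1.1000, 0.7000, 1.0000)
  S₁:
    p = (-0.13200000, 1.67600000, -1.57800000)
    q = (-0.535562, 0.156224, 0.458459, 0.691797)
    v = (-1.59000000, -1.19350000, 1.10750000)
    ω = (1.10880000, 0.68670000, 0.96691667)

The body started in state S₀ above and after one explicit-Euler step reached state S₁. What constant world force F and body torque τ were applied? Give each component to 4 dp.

F = (2.0000, 1.3000, 1.5000)
τ = (0.0100, -0.1000, -0.1600)

ω₁ − ω₀ = (0.00880000, -0.01330000, -0.03308333)
applied torque τ = (0.0100, -0.1000, -0.1600)
v₁ − v₀ = (0.01000000, 0.00650000, 0.00750000)
applied force F = (2.0000, 1.3000, 1.5000)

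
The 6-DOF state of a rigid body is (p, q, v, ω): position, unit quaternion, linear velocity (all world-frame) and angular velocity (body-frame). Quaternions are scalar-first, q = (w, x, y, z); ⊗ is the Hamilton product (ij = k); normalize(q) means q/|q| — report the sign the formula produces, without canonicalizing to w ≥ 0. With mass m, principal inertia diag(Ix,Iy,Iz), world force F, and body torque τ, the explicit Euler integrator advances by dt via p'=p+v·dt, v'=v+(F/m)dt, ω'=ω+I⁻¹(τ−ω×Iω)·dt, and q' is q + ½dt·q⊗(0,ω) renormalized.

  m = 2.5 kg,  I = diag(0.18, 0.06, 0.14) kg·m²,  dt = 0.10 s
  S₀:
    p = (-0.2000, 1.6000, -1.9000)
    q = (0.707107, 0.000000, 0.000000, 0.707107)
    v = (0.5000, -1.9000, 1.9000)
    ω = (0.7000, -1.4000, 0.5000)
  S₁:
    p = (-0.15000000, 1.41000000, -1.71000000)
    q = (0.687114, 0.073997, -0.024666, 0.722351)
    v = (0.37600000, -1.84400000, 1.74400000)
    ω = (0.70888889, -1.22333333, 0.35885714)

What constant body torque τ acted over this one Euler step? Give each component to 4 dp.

ω₁ − ω₀ = (0.00888889, 0.17666667, -0.14114286)
precession coupling = (-0.0560, 0.0140, 0.1176)
applied torque τ = (-0.0400, 0.1200, -0.0800)

τ = (-0.0400, 0.1200, -0.0800)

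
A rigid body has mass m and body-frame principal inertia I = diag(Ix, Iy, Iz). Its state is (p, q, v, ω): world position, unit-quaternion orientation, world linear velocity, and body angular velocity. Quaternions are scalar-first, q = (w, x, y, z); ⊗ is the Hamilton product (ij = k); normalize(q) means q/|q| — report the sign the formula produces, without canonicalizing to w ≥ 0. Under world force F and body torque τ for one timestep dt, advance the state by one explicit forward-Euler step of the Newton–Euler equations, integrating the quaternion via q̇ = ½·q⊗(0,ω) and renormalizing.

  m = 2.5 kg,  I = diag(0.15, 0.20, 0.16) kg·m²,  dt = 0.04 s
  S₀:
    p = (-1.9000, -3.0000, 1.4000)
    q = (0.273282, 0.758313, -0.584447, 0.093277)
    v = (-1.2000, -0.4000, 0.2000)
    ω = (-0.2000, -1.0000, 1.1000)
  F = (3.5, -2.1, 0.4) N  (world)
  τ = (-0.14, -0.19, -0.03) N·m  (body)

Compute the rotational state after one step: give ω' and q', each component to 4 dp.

ω×(Iω) gyroscopic = (0.0440, 0.0022, 0.0100)
(τ − ω×Iω)/I = (-1.2267, -0.9610, -0.2500)
ω' = ω + α·dt = (-0.2491, -1.0384, 1.0900)
2q̇ = q⊗(0,ω) = (-0.5353891, -0.6042711, -1.1260817, -0.5745922)
q + ½dt·q⊗(0,ω), renormalized = (0.2625, 0.7459, -0.6067, 0.0817)

ω' = (-0.2491, -1.0384, 1.0900)
q' = (0.2625, 0.7459, -0.6067, 0.0817)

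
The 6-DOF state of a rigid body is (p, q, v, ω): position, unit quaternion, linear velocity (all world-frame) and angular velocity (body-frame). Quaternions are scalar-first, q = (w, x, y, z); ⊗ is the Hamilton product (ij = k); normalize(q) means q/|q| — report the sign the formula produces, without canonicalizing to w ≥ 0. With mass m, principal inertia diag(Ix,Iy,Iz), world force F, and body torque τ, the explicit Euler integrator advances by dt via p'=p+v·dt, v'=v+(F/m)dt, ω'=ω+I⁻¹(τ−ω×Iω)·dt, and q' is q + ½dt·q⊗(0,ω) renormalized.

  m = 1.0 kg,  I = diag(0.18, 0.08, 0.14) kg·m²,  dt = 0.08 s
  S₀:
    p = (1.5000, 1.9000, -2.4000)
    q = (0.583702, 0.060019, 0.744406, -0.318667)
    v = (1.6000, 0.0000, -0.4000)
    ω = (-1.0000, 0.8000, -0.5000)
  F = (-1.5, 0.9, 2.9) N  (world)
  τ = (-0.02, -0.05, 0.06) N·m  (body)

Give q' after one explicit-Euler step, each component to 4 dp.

q' = (0.5551, 0.0319, 0.7759, -0.2982)

2q̇ = q⊗(0,ω) = (-0.6948393, -0.7009714, 0.8156381, 0.5005702)
updated quaternion q' = (0.5551, 0.0319, 0.7759, -0.2982)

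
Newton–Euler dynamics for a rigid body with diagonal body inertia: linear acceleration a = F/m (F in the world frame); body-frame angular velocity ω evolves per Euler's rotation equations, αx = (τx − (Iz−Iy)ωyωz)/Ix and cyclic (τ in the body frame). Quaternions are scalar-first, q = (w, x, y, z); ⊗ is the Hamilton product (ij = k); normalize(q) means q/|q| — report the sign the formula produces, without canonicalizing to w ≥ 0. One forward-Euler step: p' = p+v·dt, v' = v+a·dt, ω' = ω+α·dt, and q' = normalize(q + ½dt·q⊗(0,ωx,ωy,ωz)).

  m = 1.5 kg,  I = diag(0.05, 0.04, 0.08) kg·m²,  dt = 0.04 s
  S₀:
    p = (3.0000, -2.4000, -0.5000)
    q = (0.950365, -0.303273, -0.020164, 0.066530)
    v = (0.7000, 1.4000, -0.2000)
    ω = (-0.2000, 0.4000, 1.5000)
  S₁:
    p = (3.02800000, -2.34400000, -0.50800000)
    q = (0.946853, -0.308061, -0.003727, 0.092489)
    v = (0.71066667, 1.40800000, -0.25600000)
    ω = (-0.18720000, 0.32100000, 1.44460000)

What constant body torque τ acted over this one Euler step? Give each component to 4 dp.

τ = (0.0400, -0.0700, -0.1100)

Δω = ω₁−ω₀ = (0.01280000, -0.07900000, -0.05540000)
τ = I·(Δω/dt) + ω₀×(Iω₀) = (0.0400, -0.0700, -0.1100)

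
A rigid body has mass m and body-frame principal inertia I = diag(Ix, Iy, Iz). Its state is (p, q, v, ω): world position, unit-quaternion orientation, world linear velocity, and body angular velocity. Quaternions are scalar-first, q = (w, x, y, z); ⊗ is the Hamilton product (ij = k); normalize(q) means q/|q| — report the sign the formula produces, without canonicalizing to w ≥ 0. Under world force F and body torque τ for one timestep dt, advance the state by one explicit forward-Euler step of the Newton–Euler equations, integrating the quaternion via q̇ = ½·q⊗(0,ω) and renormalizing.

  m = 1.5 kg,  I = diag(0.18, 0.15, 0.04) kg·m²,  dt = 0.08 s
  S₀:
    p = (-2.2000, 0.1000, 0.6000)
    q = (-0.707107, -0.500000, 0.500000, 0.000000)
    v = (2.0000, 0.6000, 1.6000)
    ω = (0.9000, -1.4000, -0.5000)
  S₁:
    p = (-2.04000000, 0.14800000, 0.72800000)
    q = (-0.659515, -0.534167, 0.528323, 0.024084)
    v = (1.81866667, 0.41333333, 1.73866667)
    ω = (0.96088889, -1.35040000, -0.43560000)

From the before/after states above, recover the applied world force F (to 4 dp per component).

velocity change Δv = (-0.18133333, -0.18666667, 0.13866667)
applied force F = (-3.4000, -3.5000, 2.6000)

F = (-3.4000, -3.5000, 2.6000)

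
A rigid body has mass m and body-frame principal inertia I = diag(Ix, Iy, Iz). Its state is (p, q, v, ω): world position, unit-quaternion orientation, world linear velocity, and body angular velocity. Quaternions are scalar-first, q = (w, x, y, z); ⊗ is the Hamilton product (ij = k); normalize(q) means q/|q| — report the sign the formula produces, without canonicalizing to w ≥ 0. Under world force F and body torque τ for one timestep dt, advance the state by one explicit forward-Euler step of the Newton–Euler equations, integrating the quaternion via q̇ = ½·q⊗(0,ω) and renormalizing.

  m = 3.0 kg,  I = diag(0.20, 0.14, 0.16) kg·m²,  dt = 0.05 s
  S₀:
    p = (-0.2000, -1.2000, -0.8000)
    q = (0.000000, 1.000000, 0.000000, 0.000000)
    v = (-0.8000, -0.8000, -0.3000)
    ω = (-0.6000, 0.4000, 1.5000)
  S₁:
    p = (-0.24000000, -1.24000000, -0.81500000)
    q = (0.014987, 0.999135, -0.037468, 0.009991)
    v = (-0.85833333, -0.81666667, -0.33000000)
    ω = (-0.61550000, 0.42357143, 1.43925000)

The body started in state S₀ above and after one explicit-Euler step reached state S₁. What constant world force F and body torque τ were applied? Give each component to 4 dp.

rate change Δω = (-0.01550000, 0.02357143, -0.06075000)
I·α + gyro = (-0.0500, 0.0300, -0.1800)
velocity change Δv = (-0.05833333, -0.01666667, -0.03000000)
F = m·Δv/dt = (-3.5000, -1.0000, -1.8000)

F = (-3.5000, -1.0000, -1.8000)
τ = (-0.0500, 0.0300, -0.1800)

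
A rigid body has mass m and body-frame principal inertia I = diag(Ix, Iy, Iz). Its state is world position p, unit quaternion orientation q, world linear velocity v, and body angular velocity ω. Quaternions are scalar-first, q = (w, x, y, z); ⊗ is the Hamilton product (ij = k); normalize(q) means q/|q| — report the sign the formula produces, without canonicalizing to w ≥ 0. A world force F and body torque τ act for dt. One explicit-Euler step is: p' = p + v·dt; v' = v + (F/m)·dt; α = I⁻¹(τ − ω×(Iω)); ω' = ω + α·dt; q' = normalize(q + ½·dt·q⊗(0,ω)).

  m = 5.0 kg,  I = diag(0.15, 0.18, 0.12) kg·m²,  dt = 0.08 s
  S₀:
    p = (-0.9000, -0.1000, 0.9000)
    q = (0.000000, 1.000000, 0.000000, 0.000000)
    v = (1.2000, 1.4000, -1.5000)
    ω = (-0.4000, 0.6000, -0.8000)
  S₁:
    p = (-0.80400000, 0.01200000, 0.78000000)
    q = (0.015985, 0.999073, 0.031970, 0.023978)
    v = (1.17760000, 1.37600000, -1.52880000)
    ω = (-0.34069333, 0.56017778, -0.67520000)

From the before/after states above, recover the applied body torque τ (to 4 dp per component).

Δω = ω₁−ω₀ = (0.05930667, -0.03982222, 0.12480000)
gyro term ω₀×Iω₀ = (0.0288, 0.0096, -0.0072)
I·α + gyro = (0.1400, -0.0800, 0.1800)

τ = (0.1400, -0.0800, 0.1800)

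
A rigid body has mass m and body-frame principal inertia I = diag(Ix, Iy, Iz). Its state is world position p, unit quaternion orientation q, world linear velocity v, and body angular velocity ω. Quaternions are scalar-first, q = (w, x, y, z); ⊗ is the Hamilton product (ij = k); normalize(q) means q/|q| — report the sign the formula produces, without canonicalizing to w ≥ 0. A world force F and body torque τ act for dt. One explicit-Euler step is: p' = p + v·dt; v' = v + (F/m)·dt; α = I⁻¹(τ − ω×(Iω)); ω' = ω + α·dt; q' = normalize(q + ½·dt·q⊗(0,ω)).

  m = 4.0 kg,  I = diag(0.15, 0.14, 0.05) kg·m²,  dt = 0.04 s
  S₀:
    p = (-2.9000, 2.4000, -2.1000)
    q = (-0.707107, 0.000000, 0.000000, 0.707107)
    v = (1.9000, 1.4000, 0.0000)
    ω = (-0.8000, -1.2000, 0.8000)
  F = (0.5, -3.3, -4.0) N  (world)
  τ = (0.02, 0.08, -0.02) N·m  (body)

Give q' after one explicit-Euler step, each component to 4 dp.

q⊗(0,ω) = (-0.5656856, 1.4142140, 0.2828428, -0.5656856)
q' = normalize(q + ½dt·q⊗(0,ω)) = (-0.7180, 0.0283, 0.0057, 0.6954)

q' = (-0.7180, 0.0283, 0.0057, 0.6954)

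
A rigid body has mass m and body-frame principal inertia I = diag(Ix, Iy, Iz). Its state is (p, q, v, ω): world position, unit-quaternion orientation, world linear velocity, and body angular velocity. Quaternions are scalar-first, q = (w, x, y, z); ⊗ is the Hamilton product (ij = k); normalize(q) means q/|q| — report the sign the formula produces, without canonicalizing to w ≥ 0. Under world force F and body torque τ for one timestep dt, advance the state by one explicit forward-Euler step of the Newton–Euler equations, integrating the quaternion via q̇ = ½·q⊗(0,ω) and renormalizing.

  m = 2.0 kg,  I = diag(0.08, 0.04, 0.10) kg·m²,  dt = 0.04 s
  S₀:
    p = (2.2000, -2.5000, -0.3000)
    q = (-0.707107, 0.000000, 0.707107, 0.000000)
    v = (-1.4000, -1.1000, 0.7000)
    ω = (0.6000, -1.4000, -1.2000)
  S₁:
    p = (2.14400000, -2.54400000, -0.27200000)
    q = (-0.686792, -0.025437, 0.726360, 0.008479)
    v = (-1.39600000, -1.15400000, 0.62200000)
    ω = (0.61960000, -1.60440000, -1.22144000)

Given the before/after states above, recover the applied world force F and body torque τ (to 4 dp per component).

F = (0.2000, -2.7000, -3.9000)
τ = (0.1400, -0.1900, -0.0200)

velocity change Δv = (0.00400000, -0.05400000, -0.07800000)
m·(v₁−v₀)/dt = (0.2000, -2.7000, -3.9000)
rate change Δω = (0.01960000, -0.20440000, -0.02144000)
ω₀×(Iω₀) = (0.1008, 0.0144, 0.0336)
applied torque τ = (0.1400, -0.1900, -0.0200)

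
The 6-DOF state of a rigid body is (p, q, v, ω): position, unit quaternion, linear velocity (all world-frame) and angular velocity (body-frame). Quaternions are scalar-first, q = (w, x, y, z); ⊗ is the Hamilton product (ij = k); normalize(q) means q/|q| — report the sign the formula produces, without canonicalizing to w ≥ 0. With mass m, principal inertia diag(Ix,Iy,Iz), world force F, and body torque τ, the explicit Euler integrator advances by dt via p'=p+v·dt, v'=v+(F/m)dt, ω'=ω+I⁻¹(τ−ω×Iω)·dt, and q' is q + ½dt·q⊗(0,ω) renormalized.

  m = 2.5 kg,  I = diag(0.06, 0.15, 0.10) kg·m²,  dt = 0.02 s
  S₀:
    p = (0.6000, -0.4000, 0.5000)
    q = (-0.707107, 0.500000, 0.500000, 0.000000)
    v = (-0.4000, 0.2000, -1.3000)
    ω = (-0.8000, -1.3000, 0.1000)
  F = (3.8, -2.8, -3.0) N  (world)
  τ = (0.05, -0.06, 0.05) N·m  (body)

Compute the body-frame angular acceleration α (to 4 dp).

α = (0.7250, -0.4213, -0.4360)

ω×(Iω) gyroscopic = (0.0065, 0.0032, 0.0936)
angular accel α = (0.7250, -0.4213, -0.4360)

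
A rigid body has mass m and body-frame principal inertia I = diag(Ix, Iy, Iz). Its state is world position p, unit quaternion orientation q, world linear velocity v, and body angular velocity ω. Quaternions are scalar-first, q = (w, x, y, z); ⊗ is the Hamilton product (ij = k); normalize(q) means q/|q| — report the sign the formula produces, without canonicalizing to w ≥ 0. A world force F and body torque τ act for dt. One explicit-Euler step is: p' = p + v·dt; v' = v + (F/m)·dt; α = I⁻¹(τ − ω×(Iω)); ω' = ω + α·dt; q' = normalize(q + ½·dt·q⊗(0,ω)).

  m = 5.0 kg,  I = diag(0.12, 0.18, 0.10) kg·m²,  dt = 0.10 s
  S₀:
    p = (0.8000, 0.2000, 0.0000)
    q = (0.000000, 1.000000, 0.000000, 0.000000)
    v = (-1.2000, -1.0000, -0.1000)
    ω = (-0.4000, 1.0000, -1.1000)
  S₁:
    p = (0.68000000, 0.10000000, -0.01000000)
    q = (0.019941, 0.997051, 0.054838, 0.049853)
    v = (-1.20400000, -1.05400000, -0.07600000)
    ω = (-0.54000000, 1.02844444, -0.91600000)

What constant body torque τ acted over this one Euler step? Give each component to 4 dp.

Δω = ω₁−ω₀ = (-0.14000000, 0.02844444, 0.18400000)
I·α + gyro = (-0.0800, 0.0600, 0.1600)

τ = (-0.0800, 0.0600, 0.1600)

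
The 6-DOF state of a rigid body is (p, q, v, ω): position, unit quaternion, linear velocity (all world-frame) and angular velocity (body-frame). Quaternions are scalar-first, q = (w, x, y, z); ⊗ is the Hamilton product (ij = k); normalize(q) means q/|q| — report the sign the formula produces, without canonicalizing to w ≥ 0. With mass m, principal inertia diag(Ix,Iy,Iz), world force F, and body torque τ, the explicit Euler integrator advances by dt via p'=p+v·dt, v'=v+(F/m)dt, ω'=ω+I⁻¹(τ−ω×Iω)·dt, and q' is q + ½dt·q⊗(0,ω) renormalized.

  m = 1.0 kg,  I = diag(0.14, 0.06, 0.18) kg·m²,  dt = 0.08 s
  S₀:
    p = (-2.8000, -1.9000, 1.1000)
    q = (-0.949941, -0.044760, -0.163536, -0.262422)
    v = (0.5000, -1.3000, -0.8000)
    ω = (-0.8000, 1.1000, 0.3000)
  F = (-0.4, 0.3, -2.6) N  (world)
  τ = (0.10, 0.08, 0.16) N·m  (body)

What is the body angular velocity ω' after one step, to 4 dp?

angular accel α = (0.4314, 1.1733, 0.4978)
ω' = ω + α·dt = (-0.7655, 1.1939, 0.3398)

ω' = (-0.7655, 1.1939, 0.3398)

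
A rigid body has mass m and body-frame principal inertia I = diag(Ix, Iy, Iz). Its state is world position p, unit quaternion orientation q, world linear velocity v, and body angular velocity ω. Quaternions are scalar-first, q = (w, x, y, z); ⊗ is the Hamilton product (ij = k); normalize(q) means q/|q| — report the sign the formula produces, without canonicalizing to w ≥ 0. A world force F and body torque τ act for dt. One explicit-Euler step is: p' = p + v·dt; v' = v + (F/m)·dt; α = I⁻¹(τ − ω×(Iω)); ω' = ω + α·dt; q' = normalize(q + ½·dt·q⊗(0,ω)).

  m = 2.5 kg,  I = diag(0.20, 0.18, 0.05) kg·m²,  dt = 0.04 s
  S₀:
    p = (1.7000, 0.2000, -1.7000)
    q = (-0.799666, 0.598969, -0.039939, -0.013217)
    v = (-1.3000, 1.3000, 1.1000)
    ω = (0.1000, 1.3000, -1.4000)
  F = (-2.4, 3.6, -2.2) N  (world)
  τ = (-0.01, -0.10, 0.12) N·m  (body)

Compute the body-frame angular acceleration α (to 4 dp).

gyro term ω×Iω = (0.2366, -0.0210, -0.0026)
α = I⁻¹(τ − ω×Iω) = (-1.2330, -0.4389, 2.4520)

α = (-1.2330, -0.4389, 2.4520)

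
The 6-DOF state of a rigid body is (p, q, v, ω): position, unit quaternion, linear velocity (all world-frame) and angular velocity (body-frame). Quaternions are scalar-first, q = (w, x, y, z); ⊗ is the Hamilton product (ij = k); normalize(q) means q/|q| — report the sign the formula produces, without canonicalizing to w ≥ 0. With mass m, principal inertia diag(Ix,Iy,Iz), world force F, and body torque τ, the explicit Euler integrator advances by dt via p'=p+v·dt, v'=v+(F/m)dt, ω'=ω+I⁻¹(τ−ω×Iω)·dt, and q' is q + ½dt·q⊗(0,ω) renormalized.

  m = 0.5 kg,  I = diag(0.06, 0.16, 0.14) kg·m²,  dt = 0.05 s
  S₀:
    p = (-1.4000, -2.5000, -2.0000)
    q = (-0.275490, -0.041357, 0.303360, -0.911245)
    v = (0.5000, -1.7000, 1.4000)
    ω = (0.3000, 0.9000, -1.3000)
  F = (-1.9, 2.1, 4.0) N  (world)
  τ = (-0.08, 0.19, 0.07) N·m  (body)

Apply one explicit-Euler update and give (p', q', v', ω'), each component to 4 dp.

angular accel α = (-1.7233, 0.9925, 0.3071)
new body rate ω' = (0.2138, 0.9496, -1.2846)
2q̇ = q⊗(0,ω) = (-1.4452354, 0.3431055, -0.5750786, 0.2299077)
updated quaternion q' = (-0.3114, -0.0328, 0.2887, -0.9048)
p + v·dt = (-1.3750, -2.5850, -1.9300)
v' = v + a·dt = (0.3100, -1.4900, 1.8000)

p' = (-1.3750, -2.5850, -1.9300)
q' = (-0.3114, -0.0328, 0.2887, -0.9048)
v' = (0.3100, -1.4900, 1.8000)
ω' = (0.2138, 0.9496, -1.2846)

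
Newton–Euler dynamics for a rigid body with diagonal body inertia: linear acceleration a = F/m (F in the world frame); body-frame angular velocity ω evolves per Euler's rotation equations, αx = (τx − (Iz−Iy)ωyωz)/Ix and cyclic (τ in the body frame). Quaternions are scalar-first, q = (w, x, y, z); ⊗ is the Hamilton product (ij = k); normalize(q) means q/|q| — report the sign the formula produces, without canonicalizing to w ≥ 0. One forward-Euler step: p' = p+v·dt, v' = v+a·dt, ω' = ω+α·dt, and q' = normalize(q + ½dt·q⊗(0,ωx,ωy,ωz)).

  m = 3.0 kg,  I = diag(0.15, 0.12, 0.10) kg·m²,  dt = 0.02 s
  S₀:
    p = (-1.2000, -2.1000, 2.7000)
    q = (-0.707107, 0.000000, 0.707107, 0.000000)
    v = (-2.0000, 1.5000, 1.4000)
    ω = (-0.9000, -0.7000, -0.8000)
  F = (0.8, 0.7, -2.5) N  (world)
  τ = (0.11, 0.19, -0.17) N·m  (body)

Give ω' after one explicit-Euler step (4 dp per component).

ω' = (-0.8838, -0.6743, -0.8302)

angular accel α = (0.8080, 1.2833, -1.5110)
ω' = ω + α·dt = (-0.8838, -0.6743, -0.8302)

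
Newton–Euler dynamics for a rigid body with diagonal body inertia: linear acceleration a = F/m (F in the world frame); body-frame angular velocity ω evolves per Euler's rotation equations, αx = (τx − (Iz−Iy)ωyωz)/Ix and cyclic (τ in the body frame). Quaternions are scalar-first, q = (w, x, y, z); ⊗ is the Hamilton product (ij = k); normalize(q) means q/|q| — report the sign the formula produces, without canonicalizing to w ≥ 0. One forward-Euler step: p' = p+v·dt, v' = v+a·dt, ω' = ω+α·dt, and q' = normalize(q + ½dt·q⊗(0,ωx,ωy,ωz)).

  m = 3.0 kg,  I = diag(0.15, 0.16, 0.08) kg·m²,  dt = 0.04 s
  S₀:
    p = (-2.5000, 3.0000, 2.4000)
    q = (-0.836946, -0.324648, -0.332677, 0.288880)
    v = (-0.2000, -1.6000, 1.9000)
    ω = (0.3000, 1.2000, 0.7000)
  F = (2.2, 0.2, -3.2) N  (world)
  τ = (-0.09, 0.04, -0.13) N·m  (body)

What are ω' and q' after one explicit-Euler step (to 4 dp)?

ω' = (0.2939, 1.2063, 0.6332)
q' = (-0.8307, -0.3411, -0.3463, 0.2713)

α = I⁻¹(τ − ω×Iω) = (-0.1520, 0.1581, -1.6700)
new body rate ω' = (0.2939, 1.2063, 0.6332)
q⊗(0,ω) = (0.2943908, -0.8306137, -0.6904176, -0.8756367)
q' = normalize(q + ½dt·q⊗(0,ω)) = (-0.8307, -0.3411, -0.3463, 0.2713)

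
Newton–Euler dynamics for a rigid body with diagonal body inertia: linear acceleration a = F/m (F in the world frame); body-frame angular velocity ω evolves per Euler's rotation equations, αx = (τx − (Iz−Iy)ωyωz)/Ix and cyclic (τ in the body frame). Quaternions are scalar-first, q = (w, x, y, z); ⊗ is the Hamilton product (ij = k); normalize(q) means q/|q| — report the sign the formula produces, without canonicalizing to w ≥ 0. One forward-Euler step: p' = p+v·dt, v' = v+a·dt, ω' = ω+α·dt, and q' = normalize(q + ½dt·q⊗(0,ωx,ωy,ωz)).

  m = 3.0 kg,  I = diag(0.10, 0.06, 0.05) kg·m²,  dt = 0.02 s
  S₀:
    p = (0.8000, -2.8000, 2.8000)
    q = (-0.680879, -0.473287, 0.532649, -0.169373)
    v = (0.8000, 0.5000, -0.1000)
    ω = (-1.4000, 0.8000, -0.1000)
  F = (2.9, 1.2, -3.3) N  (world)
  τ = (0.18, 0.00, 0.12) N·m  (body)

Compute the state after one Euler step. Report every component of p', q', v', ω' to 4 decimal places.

p' = (0.8160, -2.7900, 2.7980)
q' = (-0.6918, -0.4629, 0.5290, -0.1650)
v' = (0.8193, 0.5080, -0.1220)
ω' = (-1.3642, 0.7977, -0.0699)

precession coupling ω×(Iω) = (0.0008, 0.0070, 0.0448)
(τ − ω×Iω)/I = (1.7920, -0.1167, 1.5040)
new body rate ω' = (-1.3642, 0.7977, -0.0699)
2q̇ = q⊗(0,ω) = (-1.1056583, 1.0354641, -0.3549097, 0.4351669)
q + ½dt·q⊗(0,ω), renormalized = (-0.6918, -0.4629, 0.5290, -0.1650)
p' = p + v·dt = (0.8160, -2.7900, 2.7980)
new velocity v' = (0.8193, 0.5080, -0.1220)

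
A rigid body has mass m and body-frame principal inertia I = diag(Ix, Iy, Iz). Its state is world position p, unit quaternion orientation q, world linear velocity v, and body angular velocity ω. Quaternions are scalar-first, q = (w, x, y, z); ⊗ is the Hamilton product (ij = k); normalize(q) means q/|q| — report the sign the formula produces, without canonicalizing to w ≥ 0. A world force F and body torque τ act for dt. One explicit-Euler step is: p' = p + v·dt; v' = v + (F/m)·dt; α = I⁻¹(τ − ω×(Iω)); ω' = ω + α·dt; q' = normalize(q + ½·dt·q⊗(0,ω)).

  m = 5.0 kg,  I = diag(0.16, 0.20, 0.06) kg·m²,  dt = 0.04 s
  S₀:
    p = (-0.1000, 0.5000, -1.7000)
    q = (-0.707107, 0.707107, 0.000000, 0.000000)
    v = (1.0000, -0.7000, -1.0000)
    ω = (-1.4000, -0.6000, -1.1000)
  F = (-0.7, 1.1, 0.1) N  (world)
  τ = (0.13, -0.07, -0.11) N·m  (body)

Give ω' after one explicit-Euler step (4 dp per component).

(τ − ω×Iω)/I = (1.3900, -1.1200, -2.3933)
ω + α·dt = (-1.3444, -0.6448, -1.1957)

ω' = (-1.3444, -0.6448, -1.1957)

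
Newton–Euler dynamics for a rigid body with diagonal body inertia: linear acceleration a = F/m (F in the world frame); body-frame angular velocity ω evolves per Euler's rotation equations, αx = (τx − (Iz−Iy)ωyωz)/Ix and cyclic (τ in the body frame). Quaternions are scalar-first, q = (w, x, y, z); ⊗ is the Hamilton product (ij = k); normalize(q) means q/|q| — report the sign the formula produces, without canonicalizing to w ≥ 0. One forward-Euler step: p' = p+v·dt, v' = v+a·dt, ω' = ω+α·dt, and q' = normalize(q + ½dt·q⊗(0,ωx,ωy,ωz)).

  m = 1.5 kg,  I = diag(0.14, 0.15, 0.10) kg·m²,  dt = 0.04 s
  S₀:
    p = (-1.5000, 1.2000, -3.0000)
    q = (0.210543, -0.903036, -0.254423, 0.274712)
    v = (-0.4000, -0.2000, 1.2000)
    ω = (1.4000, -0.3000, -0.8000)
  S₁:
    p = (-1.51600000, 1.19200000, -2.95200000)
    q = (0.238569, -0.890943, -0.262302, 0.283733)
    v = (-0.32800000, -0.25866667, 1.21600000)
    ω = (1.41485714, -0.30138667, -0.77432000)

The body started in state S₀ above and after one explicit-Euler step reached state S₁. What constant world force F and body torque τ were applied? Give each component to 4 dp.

Δv = v₁−v₀ = (0.07200000, -0.05866667, 0.01600000)
m·(v₁−v₀)/dt = (2.7000, -2.2000, 0.6000)
rate change Δω = (0.01485714, -0.00138667, 0.02568000)
τ = I·(Δω/dt) + ω₀×(Iω₀) = (0.0400, -0.0500, 0.0600)

F = (2.7000, -2.2000, 0.6000)
τ = (0.0400, -0.0500, 0.0600)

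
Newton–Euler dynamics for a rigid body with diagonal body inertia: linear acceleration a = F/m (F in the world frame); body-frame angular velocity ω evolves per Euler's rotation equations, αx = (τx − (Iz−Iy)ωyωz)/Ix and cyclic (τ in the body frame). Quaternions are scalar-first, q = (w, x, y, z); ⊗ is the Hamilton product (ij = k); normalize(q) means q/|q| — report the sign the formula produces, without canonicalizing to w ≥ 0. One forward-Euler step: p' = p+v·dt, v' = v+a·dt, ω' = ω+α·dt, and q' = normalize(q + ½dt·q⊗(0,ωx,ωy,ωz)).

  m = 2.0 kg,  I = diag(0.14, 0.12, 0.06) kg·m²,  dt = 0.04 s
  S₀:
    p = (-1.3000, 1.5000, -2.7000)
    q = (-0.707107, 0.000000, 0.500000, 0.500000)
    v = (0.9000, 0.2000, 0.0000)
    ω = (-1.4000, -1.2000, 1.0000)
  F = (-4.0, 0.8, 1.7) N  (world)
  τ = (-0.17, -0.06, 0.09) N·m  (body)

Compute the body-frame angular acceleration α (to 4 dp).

α = (-1.7286, 0.4333, 2.0600)

gyro term ω×Iω = (0.0720, -0.1120, -0.0336)
α = I⁻¹(τ − ω×Iω) = (-1.7286, 0.4333, 2.0600)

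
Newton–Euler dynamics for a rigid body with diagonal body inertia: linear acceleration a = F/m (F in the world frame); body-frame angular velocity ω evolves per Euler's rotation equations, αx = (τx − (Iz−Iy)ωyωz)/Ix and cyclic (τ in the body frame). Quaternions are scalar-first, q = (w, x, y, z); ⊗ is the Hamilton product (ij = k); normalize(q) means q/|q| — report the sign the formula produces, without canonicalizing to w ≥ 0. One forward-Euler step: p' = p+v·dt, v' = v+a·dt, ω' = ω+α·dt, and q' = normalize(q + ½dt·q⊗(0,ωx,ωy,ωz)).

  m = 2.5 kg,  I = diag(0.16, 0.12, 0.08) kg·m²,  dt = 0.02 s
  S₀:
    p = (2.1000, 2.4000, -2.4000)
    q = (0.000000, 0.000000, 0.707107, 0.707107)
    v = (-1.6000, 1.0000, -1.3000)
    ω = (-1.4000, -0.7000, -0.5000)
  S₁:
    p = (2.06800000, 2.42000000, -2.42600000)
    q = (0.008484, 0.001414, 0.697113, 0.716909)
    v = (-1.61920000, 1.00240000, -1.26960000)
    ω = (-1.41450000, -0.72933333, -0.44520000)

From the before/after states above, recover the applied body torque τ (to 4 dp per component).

τ = (-0.1300, -0.1200, 0.1800)

rate change Δω = (-0.01450000, -0.02933333, 0.05480000)
ω₀×(Iω₀) = (-0.0140, 0.0560, -0.0392)
τ = I·(Δω/dt) + ω₀×(Iω₀) = (-0.1300, -0.1200, 0.1800)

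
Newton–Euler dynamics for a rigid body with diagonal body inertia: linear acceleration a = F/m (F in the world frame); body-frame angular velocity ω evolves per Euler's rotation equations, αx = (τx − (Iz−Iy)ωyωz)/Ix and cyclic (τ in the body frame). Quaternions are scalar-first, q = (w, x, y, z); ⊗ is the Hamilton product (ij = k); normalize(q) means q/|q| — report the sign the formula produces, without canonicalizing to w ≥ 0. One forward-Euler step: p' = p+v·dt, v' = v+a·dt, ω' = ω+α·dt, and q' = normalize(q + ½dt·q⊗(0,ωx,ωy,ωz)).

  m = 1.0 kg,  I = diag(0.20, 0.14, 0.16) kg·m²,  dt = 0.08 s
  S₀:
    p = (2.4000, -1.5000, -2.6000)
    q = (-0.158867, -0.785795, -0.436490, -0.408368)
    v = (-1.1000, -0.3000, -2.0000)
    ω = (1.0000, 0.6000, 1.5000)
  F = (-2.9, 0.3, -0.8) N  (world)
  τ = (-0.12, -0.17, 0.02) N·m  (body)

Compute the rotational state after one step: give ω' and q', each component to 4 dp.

ω' = (0.9448, 0.4686, 1.5280)
q' = (-0.0922, -0.8062, -0.4083, -0.4181)

precession coupling ω×(Iω) = (0.0180, 0.0600, -0.0360)
α = I⁻¹(τ − ω×Iω) = (-0.6900, -1.6429, 0.3500)
ω' = ω + α·dt = (0.9448, 0.4686, 1.5280)
q⊗(0,ω) = (1.6602410, -0.5685812, 0.6750043, -0.2732875)
q' = normalize(q + ½dt·q⊗(0,ω)) = (-0.0922, -0.8062, -0.4083, -0.4181)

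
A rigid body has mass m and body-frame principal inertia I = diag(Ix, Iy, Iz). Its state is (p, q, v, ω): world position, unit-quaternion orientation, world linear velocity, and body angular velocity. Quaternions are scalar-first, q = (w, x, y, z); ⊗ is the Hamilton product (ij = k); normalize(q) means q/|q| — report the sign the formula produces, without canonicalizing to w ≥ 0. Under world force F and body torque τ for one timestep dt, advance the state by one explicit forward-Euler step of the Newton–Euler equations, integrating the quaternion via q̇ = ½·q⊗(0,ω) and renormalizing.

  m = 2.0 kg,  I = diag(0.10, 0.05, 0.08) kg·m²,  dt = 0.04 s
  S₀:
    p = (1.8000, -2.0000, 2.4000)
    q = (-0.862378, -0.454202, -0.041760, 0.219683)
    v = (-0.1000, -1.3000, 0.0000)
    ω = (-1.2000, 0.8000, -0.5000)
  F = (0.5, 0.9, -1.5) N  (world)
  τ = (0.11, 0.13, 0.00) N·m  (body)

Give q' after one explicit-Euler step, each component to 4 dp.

q' = (-0.8700, -0.4364, -0.0653, 0.2199)

q⊗(0,ω) = (-0.4017929, 0.8799872, -1.1806230, 0.0177154)
q' = normalize(q + ½dt·q⊗(0,ω)) = (-0.8700, -0.4364, -0.0653, 0.2199)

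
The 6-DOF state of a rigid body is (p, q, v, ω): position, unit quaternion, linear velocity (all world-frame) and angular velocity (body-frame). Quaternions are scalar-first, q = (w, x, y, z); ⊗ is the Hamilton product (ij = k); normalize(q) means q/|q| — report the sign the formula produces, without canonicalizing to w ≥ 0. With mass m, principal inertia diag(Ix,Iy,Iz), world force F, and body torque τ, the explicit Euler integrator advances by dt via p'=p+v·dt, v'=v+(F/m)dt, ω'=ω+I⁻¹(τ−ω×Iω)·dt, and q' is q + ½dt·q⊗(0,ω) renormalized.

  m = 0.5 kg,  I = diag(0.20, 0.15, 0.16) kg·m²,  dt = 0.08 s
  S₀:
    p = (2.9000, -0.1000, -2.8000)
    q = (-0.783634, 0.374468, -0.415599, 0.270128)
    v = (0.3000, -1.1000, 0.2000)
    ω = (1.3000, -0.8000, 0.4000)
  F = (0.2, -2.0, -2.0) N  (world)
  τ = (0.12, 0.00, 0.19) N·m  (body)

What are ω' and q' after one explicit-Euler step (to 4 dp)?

gyro term ω×Iω = (-0.0032, 0.0208, 0.0520)
angular accel α = (0.6160, -0.1387, 0.8625)
ω' = ω + α·dt = (1.3493, -0.8111, 0.4690)
2q̇ = q⊗(0,ω) = (-0.9273388, -0.9688614, 0.8282864, -0.0727493)
q' = normalize(q + ½dt·q⊗(0,ω)) = (-0.8191, 0.3350, -0.3817, 0.2667)

ω' = (1.3493, -0.8111, 0.4690)
q' = (-0.8191, 0.3350, -0.3817, 0.2667)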